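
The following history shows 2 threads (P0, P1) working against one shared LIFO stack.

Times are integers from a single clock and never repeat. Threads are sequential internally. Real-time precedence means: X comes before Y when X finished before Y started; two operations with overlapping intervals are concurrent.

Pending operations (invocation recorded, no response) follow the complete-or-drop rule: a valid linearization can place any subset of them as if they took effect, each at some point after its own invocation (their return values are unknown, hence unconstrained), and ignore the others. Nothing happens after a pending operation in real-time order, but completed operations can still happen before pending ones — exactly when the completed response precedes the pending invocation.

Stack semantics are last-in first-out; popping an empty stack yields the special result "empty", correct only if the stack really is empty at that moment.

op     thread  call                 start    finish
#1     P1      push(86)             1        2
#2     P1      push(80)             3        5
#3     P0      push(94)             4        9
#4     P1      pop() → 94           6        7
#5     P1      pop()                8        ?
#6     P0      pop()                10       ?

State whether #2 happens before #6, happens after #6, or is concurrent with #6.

#2 spans [3,5], #6 spans [10,…)
resp(#2)=5 < inv(#6)=10

before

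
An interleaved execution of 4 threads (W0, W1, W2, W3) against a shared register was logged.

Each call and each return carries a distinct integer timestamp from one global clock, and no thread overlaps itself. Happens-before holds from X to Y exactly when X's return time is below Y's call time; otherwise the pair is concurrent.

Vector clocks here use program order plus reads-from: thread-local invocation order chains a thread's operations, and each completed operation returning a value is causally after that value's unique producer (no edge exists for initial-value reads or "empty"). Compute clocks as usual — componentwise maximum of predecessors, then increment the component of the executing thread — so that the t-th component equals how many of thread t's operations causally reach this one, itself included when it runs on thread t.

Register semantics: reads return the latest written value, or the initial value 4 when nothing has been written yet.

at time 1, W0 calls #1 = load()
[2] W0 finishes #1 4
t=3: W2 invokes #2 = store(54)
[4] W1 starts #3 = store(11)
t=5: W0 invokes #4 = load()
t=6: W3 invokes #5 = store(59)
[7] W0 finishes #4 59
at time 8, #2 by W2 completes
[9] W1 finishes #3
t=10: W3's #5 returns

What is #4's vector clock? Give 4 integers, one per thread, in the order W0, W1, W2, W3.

(2, 0, 0, 1)

no predecessors for #5 (invoked 6): W3 increments from zero → (0, 0, 0, 1)
no predecessors for #2 (invoked 3): W2 increments from zero → (0, 0, 1, 0)
no predecessors for #3 (invoked 4): W1 increments from zero → (0, 1, 0, 0)
no predecessors for #1 (invoked 1): W0 increments from zero → (1, 0, 0, 0)
#4 (invocation 5): componentwise max over VC(#1)=(1, 0, 0, 0), VC(#5)=(0, 0, 0, 1), +1 at W0, giving (2, 0, 0, 1)
target: VC(#4) = (2, 0, 0, 1)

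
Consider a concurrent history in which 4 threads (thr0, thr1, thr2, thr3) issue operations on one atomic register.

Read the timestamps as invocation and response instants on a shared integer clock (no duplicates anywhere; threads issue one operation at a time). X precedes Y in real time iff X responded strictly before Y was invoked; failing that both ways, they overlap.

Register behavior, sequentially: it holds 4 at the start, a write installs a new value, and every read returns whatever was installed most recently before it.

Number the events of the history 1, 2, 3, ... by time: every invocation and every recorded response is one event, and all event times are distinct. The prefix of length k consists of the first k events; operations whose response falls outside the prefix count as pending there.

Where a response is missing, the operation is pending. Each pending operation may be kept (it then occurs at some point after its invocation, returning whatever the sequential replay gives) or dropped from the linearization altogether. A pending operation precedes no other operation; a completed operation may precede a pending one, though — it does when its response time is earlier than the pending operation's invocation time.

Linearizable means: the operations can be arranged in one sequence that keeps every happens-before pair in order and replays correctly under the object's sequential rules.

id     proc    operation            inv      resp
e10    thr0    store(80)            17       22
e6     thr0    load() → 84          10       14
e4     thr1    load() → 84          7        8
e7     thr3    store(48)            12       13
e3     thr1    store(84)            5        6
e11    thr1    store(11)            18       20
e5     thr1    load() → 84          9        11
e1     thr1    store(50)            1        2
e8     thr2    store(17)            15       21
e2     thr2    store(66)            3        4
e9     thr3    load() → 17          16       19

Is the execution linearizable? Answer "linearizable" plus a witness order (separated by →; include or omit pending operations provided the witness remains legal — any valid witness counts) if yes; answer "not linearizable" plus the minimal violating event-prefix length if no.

linearizable — witness: e1 → e2 → e3 → e4 → e5 → e6 → e7 → e8 → e9 → e10 → e11

1. e1 store(50), leaving value 50
2. e2 store(66), leaving value 66
3. e3 store(84), leaving value 84
4. e4 load() → 84, leaving value 84
5. e5 load() → 84, leaving value 84
6. e6 load() → 84, leaving value 84
7. e7 store(48), leaving value 48
8. e8 store(17), leaving value 17
9. e9 load() → 17, leaving value 17
10. e10 store(80), leaving value 80
11. e11 store(11), leaving value 11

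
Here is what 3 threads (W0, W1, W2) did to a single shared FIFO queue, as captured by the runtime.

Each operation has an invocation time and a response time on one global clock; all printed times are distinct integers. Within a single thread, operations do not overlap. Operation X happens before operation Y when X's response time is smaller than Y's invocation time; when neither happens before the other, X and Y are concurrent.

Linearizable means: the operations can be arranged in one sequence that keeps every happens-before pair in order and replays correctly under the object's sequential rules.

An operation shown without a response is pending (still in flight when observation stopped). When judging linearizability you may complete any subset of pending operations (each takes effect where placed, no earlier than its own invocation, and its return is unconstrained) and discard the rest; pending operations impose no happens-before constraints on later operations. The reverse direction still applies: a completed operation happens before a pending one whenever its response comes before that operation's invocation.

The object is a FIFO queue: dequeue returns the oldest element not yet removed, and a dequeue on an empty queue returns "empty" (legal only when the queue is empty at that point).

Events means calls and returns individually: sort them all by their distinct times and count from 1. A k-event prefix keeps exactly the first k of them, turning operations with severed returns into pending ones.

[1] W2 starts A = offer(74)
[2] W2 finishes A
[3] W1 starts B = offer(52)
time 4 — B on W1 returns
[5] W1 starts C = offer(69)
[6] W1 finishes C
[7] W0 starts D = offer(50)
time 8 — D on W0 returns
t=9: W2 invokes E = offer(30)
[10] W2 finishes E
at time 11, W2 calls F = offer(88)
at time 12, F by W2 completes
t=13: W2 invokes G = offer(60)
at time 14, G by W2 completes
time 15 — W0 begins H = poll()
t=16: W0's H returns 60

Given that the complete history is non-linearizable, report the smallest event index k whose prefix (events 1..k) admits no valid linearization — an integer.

one valid order for events 1..15 is A, B, C, D, E, F, G:
1. A offer(74), leaving queue <74>
2. B offer(52), leaving queue <74,52>
3. C offer(69), leaving queue <74,52,69>
4. D offer(50), leaving queue <74,52,69,50>
5. E offer(30), leaving queue <74,52,69,50,30>
6. F offer(88), leaving queue <74,52,69,50,30,88>
7. G offer(60), leaving queue <74,52,69,50,30,88,60>
at event 16 (H's time-16 response) nothing linearizes any more
one such order, A, B, C, D, E, F, G, H, breaks at step 8 where H poll() → 60 is illegal

16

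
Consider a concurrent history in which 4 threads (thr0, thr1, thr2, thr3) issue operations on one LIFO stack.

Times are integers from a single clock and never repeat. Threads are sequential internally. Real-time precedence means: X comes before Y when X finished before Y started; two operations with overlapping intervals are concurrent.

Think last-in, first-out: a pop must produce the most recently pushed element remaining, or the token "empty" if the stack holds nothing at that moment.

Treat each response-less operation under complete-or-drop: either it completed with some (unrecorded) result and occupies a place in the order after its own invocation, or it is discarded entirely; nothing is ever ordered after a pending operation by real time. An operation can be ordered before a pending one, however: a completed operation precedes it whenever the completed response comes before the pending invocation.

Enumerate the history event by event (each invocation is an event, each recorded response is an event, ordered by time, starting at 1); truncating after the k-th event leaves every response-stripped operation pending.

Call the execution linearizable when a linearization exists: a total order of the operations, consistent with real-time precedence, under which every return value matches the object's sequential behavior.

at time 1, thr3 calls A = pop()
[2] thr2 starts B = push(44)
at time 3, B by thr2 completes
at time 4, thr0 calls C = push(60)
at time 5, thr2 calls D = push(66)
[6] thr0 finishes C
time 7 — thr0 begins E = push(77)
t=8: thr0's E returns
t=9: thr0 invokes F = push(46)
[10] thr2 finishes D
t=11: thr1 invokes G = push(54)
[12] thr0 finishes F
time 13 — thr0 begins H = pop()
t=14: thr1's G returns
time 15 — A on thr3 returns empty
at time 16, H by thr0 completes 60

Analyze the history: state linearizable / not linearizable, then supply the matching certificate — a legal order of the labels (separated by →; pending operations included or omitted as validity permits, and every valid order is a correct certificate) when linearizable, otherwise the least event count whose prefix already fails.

not linearizable — minimal violating prefix: 16 events

prefix check: 1..15 passes, 1..16 fails once H's time-16 response joins
checked exhaustively: 88 real-time-consistent orders of 8 completed operations, zero legal LIFO stack replays
one such order, A, B, C, D, E, F, G, H, breaks at step 8 where H pop() → 60 is illegal
one such order, A, B, C, D, E, F, H, G, breaks at step 7 where H pop() → 60 is illegal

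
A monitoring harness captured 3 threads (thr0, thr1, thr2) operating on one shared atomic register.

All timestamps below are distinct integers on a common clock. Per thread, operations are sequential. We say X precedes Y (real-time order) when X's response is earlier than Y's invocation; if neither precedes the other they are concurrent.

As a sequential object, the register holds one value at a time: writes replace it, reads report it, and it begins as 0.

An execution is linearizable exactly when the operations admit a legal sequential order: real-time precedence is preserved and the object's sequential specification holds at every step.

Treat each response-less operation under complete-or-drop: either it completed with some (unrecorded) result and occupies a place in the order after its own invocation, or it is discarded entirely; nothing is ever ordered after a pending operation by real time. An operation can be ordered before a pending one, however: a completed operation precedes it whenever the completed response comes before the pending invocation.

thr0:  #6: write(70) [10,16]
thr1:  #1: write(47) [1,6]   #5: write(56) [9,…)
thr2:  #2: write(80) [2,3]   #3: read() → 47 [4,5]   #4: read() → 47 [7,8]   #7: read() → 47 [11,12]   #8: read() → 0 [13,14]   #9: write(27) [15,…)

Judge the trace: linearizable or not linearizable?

cut after 13 events: linearizable; cut after 14 events (#8 responds, time 14): not linearizable
real-time-consistent orders of the 6 completed operations: 3 — all fail the atomic register replay
every completion of the 2 pending operations (#5, #6) was checked; none linearizes
sample order #1, #2, #3, #4, #7, #8 (pending dropped) stalls at step 3 — #3 read() → 47 has no legal effect
sample order #2, #1, #3, #4, #7, #8 (pending dropped) stalls at step 6 — #8 read() → 0 has no legal effect

not linearizable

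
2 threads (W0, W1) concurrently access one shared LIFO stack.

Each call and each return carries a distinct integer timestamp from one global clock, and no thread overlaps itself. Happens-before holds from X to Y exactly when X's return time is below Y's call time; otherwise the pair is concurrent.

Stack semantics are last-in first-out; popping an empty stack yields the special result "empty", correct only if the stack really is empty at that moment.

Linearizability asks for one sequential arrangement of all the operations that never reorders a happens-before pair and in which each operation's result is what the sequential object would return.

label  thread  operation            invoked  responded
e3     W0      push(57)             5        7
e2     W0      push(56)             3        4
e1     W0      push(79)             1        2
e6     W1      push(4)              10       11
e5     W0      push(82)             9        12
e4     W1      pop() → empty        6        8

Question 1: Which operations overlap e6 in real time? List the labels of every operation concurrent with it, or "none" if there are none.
e5

e6 runs from 10 to 11; window-overlapping ops are concurrent
e1 [1,2]: before
e2 [3,4]: before
e3 [5,7]: before
e4 [6,8]: before
e5 [9,12]: concurrent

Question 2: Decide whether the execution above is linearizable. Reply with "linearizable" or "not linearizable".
not linearizable

through event 7 a valid linearization exists; event 8 (e4 responding at time 8) ends that
no legal order exists: 2 real-time-consistent candidates over 4 completed LIFO stack operations, all rejected
for example e1, e2, e3, e4 fails at step 4: e4 pop() → empty is not legal there
for example e1, e2, e4, e3 fails at step 3: e4 pop() → empty is not legal there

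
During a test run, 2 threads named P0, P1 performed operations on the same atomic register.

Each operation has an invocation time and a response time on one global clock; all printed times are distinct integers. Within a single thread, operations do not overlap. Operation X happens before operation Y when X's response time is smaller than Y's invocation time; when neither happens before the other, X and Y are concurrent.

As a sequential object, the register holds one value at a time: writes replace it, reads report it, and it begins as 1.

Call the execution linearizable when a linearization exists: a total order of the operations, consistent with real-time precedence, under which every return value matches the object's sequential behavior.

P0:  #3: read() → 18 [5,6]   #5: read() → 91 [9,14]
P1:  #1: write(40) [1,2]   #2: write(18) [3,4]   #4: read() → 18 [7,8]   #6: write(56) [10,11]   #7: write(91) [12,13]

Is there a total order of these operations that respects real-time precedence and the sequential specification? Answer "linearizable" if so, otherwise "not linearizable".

witness order: #1, #2, #3, #4, #6, #7, #5
1. #1 write(40), leaving value 40
2. #2 write(18), leaving value 18
3. #3 read() → 18, leaving value 18
4. #4 read() → 18, leaving value 18
5. #6 write(56), leaving value 56
6. #7 write(91), leaving value 91
7. #5 read() → 91, leaving value 91

linearizable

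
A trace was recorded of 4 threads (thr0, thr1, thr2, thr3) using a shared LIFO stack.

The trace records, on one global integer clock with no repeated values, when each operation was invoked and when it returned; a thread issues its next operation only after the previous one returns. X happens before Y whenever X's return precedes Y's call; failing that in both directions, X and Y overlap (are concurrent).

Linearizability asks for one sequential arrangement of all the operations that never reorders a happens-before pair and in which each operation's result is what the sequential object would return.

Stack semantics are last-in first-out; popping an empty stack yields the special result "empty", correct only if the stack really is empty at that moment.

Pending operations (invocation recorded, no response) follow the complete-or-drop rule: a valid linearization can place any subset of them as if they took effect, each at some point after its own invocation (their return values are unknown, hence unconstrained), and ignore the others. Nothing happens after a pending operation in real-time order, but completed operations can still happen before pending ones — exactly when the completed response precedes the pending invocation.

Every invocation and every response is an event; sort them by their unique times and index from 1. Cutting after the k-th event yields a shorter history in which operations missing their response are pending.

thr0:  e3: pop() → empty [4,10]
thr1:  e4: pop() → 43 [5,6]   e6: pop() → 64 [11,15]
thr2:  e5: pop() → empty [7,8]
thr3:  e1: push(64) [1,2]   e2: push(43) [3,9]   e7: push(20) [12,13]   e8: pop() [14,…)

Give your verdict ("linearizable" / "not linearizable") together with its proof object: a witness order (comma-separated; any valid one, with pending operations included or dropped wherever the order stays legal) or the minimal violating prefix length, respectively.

not linearizable — minimal violating prefix: 10 events

through event 9 a valid linearization exists; event 10 (e3 responding at time 10) ends that
all 12 real-time-respecting orders fail — 5 completed LIFO stack operations, no legal replay
one such order, e1, e2, e3, e4, e5, breaks at step 3 where e3 pop() → empty is illegal
one such order, e1, e2, e4, e3, e5, breaks at step 4 where e3 pop() → empty is illegal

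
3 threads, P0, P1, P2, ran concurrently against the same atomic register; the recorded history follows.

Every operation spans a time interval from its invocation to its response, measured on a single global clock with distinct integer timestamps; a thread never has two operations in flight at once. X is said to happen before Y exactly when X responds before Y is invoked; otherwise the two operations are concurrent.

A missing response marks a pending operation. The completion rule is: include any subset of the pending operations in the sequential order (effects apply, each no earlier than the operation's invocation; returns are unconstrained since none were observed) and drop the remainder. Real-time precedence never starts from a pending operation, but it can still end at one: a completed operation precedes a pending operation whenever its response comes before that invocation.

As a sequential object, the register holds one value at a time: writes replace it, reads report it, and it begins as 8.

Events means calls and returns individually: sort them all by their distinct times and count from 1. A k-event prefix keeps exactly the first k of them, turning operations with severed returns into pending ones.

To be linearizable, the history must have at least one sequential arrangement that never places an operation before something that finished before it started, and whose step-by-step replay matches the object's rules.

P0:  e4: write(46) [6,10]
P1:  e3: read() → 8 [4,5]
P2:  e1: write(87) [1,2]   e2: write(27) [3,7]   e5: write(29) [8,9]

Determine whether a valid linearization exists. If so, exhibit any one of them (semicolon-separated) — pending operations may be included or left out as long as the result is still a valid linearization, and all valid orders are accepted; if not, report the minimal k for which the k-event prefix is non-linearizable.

not linearizable — minimal violating prefix: 5 events

already the first 5 events (up to e3's response at time 5) admit no linearization; the first 4 still do
a single order respects real time; the 2 completed atomic register operations fail replay along it
no completion choice of the 1 pending operation (e2) rescues it — every subset was tried
sample order e1, e3 (pending dropped) stalls at step 2 — e3 read() → 8 has no legal effect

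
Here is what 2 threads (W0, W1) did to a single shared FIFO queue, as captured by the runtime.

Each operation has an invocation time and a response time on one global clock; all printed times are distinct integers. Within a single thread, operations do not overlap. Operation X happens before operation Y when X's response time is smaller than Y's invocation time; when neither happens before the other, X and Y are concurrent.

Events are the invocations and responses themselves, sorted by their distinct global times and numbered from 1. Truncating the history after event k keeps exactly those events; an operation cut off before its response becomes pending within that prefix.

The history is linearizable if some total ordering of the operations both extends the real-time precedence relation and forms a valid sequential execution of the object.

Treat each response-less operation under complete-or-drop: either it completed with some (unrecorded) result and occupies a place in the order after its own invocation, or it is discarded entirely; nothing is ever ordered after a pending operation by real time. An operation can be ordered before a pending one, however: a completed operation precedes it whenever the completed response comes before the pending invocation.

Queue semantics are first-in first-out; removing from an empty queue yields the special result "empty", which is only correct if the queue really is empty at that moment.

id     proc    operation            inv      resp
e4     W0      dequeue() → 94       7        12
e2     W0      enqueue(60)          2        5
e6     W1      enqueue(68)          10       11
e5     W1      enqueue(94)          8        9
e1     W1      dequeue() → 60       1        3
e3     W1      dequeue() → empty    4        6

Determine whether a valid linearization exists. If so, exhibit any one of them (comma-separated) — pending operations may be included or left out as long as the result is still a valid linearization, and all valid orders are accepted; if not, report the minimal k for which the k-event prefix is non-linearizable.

after step 1 (e2 enqueue(60)): queue <60>
after step 2 (e1 dequeue() → 60): queue <>
after step 3 (e3 dequeue() → empty): queue <>
after step 4 (e5 enqueue(94)): queue <94>
after step 5 (e4 dequeue() → 94): queue <>
after step 6 (e6 enqueue(68)): queue <68>

linearizable — witness: e2, e1, e3, e5, e4, e6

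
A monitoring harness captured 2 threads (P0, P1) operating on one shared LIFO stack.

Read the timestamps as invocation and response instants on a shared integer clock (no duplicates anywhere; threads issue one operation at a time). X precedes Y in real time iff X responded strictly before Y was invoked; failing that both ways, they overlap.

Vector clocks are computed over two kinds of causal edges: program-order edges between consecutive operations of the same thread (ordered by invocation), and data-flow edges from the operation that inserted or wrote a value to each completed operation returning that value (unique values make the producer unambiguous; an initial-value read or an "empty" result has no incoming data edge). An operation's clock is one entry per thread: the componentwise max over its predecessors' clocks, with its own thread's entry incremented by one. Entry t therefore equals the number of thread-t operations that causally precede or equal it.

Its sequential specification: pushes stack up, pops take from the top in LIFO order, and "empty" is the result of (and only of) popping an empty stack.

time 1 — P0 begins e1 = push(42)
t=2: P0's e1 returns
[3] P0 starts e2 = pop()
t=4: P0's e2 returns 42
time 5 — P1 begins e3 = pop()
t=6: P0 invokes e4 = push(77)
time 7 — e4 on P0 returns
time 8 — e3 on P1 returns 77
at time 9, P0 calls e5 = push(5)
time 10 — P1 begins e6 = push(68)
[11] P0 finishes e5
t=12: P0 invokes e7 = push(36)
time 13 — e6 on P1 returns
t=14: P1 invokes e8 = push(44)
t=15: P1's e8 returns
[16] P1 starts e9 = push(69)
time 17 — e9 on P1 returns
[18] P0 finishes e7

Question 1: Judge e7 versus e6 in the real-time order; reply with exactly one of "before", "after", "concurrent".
Answer: concurrent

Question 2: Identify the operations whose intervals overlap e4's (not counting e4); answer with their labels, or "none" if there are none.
Answer: e3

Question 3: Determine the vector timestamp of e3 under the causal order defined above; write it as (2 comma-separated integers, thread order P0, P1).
Answer: (3, 1)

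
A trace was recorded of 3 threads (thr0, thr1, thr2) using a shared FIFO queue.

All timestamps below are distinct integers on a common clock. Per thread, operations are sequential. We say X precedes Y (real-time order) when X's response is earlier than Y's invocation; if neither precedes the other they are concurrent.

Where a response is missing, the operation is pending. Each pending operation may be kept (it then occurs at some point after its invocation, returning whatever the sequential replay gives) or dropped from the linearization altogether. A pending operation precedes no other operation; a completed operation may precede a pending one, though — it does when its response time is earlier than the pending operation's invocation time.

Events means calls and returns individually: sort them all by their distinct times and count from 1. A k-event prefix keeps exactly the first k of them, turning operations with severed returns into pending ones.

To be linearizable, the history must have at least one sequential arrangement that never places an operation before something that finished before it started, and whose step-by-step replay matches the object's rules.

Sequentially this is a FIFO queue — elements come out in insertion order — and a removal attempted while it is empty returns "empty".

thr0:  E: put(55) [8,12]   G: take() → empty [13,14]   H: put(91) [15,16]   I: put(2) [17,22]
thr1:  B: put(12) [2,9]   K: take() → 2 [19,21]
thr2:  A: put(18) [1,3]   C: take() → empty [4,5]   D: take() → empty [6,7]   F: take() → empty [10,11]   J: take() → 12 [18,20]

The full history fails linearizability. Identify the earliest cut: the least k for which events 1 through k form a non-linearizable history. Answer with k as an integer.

events 1..4 are linearizable; a witness order is A:
1. A put(18), leaving queue <18>
event 5 — C's response, time 5 — after it, nothing linearizes
including or dropping the 1 pending operation (B) in any combination fails
for example A, C (pending dropped) fails at step 2: C take() → empty is not legal there

5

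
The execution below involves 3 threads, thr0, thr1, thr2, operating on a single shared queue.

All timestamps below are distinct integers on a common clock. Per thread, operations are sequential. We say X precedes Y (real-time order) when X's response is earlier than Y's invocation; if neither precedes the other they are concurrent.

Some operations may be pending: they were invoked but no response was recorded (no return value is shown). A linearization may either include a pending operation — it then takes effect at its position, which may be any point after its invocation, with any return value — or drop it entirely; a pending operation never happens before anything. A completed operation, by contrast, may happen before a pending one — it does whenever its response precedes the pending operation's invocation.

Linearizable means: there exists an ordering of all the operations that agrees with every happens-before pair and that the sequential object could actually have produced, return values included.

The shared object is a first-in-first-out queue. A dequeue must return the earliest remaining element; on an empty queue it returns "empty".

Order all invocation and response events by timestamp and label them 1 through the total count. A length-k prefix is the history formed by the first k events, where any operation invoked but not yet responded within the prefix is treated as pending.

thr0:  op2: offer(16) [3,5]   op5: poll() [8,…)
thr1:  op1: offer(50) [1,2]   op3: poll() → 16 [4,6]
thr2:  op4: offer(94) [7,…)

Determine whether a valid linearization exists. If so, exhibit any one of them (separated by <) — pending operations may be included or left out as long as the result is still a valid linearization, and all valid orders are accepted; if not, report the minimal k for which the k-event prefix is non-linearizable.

cut after 5 events: linearizable; cut after 6 events (op3 responds, time 6): not linearizable
every one of the 2 real-time-consistent orders over 3 completed queue ops fails the sequential spec
for example op1, op2, op3 fails at step 3: op3 poll() → 16 is not legal there
for example op1, op3, op2 fails at step 2: op3 poll() → 16 is not legal there

not linearizable — minimal violating prefix: 6 events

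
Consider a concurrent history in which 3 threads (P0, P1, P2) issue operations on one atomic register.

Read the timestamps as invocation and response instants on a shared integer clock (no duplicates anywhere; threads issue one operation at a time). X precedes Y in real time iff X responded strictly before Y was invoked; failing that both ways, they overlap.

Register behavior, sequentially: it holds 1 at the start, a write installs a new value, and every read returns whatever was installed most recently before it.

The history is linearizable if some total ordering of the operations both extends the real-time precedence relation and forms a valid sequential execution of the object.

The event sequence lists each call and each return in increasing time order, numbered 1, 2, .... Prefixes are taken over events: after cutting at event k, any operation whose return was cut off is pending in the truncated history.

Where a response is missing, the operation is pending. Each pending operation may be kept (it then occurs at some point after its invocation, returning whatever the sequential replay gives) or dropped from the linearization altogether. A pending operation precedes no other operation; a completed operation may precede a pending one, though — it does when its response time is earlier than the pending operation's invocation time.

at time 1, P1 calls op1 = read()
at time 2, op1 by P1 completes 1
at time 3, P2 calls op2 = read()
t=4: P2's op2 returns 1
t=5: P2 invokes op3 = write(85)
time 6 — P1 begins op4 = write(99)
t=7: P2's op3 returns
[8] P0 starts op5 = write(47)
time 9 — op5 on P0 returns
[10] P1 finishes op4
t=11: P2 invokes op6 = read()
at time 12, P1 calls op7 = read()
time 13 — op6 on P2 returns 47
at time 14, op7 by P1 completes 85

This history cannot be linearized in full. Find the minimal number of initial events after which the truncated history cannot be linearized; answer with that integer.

14

events 1..13 are linearizable, e.g. via op1, op2, op3, op4, op5, op6:
1. op1 read() → 1, leaving value 1
2. op2 read() → 1, leaving value 1
3. op3 write(85), leaving value 85
4. op4 write(99), leaving value 99
5. op5 write(47), leaving value 47
6. op6 read() → 47, leaving value 47
at event 14 (op7's time-14 response) nothing linearizes any more
e.g. op1, op2, op3, op4, op5, op6, op7: illegal at step 7, since op7 read() → 85 cannot apply there
e.g. op1, op2, op3, op4, op5, op7, op6: illegal at step 6, since op7 read() → 85 cannot apply there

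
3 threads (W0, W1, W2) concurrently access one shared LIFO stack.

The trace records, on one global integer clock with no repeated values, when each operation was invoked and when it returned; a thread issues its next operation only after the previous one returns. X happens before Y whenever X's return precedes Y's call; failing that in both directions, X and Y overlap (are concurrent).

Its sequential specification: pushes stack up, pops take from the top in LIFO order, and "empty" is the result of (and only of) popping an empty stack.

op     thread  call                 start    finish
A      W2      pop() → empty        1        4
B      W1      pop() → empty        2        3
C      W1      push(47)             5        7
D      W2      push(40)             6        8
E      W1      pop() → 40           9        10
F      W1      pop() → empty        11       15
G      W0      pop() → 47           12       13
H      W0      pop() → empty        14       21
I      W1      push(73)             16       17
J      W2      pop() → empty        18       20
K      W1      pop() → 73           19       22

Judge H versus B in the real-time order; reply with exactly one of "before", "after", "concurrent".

H spans [14,21], B spans [2,3]
resp(B)=3 < inv(H)=14

after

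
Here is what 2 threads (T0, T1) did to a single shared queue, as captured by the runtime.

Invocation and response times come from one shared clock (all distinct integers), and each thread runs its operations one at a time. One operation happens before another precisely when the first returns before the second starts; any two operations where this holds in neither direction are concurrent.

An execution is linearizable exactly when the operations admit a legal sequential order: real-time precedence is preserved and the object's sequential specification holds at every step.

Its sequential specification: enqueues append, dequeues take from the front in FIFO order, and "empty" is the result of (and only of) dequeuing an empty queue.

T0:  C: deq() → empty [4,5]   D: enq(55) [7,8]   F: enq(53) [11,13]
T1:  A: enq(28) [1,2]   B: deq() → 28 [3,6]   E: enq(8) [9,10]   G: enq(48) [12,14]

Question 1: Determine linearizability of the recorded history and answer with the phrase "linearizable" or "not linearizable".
witness order: A, B, C, D, E, F, G
1. A enq(28), leaving queue <28>
2. B deq() → 28, leaving queue <>
3. C deq() → empty, leaving queue <>
4. D enq(55), leaving queue <55>
5. E enq(8), leaving queue <55,8>
6. F enq(53), leaving queue <55,8,53>
7. G enq(48), leaving queue <55,8,53,48>

linearizable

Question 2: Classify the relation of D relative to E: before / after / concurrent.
Answer: before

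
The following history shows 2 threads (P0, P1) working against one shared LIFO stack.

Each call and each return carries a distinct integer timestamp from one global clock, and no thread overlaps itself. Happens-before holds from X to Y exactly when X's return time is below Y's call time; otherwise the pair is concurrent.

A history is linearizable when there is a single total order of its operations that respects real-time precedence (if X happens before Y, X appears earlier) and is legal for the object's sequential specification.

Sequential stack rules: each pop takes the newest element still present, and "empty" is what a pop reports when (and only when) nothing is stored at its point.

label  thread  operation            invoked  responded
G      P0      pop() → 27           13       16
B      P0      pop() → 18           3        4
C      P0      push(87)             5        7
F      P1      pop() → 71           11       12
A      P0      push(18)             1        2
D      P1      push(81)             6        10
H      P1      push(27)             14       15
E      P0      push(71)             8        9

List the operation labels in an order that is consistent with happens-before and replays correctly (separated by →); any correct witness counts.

A → B → C → D → E → F → H → G

1. A push(18), leaving stack <18>
2. B pop() → 18, leaving stack <>
3. C push(87), leaving stack <87>
4. D push(81), leaving stack <87,81>
5. E push(71), leaving stack <87,81,71>
6. F pop() → 71, leaving stack <87,81>
7. H push(27), leaving stack <87,81,27>
8. G pop() → 27, leaving stack <87,81>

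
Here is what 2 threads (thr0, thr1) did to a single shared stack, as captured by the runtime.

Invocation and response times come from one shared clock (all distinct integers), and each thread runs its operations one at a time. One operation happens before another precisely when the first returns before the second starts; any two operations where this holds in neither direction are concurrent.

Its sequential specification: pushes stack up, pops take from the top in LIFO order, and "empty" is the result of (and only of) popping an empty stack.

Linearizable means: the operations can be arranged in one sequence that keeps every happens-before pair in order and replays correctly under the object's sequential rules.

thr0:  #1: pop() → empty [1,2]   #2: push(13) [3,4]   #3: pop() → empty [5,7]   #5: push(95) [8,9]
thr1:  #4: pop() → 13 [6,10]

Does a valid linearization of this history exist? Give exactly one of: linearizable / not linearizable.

linearizable

one valid linearization: #1, #2, #4, #3, #5
after step 1 (#1 pop() → empty): stack <>
after step 2 (#2 push(13)): stack <13>
after step 3 (#4 pop() → 13): stack <>
after step 4 (#3 pop() → empty): stack <>
after step 5 (#5 push(95)): stack <95>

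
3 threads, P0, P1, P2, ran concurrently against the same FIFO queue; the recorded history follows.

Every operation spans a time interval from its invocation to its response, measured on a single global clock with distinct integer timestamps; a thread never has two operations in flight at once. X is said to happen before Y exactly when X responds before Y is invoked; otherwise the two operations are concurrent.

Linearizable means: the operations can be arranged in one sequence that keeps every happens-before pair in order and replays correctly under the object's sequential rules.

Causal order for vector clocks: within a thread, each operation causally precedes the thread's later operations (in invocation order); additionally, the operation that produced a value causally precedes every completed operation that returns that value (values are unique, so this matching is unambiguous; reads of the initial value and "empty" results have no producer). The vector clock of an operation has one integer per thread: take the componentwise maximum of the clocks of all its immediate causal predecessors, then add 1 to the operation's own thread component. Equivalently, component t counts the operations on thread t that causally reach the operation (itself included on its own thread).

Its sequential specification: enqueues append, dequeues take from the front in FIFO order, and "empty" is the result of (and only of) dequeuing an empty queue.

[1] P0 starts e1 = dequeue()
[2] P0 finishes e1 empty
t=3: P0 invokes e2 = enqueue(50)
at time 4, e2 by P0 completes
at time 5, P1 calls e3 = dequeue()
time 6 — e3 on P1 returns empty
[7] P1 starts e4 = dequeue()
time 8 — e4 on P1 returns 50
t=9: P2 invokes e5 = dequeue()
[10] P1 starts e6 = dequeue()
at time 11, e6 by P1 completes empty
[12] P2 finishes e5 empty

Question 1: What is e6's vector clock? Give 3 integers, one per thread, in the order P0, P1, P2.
Answer: (2, 3, 0)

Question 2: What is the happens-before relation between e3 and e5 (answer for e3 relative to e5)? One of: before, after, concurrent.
Answer: before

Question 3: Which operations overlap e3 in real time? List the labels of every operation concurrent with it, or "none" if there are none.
Answer: none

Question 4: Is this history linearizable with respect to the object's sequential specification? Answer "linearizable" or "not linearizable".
already the first 6 events (up to e3's response at time 6) admit no linearization; the first 5 still do
the sole real-time-consistent order of 3 completed operations fails the FIFO queue replay
take e1, e2, e3: step 3 already fails, because e3 dequeue() → empty cannot occur there

not linearizable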